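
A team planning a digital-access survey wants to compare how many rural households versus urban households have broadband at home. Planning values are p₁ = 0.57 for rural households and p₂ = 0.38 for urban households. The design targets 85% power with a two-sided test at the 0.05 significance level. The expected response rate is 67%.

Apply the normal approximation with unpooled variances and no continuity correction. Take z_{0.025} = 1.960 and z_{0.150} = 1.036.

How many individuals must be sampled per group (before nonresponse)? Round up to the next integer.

n = (z_{α/2} + z_β)² · [p₁(1−p₁) + p₂(1−p₂)] / (p₁ − p₂)²
  = (1.960 + 1.036)² · (0.57·0.43 + 0.38·0.62) / (0.19)²
  = (2.996)² · (0.2451 + 0.2356) / 0.0361
  = 8.9760 · 0.4807 / 0.0361
  = 119.52
Adjust for 67% response: 119.52 / 0.67 = 178.39.
Round up → n = 179 per group.

n = 179 per group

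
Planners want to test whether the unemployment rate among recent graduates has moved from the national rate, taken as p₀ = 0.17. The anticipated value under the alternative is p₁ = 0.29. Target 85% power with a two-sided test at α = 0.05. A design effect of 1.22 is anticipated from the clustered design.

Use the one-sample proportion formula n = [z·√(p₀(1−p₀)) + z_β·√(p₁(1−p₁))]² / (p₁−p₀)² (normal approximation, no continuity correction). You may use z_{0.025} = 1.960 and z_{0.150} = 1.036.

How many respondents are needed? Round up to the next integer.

n = [z_{α/2}·√(p₀q₀) + z_β·√(p₁q₁)]² / (p₁ − p₀)²
  = [1.960·√(0.17·0.83) + 1.036·√(0.29·0.71)]² / (0.12)²
  = [1.960·0.3756 + 1.036·0.4538]² / 0.0144
  = [1.2063]² / 0.0144
  = 101.06
Design effect: 1.22 × 101.06 = 123.29.
Round up → n = 124.

n = 124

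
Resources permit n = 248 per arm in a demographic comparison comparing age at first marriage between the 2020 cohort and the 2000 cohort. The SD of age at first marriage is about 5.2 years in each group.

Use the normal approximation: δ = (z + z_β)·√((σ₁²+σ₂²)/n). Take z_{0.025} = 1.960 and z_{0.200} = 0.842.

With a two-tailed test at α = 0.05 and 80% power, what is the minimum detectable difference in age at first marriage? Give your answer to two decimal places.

δ = (z_{α/2} + z_β) · √((σ₁²+σ₂²)/n)
  = (1.960 + 0.842) · √(54.08/248)
  = 2.802 · √0.21806
  = 2.802 · 0.4670
  = 1.3085

Minimum detectable difference ≈ 1.31 years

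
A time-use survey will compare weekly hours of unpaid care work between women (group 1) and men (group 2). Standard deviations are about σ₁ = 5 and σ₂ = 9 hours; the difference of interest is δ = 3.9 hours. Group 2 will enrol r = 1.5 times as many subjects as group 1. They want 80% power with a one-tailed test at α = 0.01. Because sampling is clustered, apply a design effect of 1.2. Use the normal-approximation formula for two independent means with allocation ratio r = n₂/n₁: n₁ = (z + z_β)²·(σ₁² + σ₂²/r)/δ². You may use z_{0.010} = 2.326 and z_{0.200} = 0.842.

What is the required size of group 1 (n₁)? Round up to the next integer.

n₁ = 63

n₁ = (z_α + z_β)² · (σ₁² + σ₂²/r) / δ²
   = (2.326 + 0.842)² · (5² + 9²/1.5) / 3.9²
   = 10.0362 · (25 + 54) / 15.21
   = 10.0362 · 79 / 15.21
   = 52.13
Design effect: 1.2 × 52.13 = 62.55.
Round up → n₁ = 63; n₂ = r·n₁ = 1.5 × 63 = 95.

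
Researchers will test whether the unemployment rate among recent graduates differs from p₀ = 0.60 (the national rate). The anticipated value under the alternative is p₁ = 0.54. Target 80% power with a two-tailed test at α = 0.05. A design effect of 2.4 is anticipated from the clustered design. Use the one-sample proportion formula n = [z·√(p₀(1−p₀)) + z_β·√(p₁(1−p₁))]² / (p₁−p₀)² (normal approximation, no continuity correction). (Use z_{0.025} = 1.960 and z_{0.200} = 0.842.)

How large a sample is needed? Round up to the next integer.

n = 1270

n = [z_{α/2}·√(p₀q₀) + z_β·√(p₁q₁)]² / (p₁ − p₀)²
  = [1.960·√(0.60·0.40) + 0.842·√(0.54·0.46)]² / (-0.06)²
  = [1.960·0.4899 + 0.842·0.4984]² / 0.0036
  = [1.3799]² / 0.0036
  = 528.89
Design effect: 2.4 × 528.89 = 1269.33.
Round up → n = 1270.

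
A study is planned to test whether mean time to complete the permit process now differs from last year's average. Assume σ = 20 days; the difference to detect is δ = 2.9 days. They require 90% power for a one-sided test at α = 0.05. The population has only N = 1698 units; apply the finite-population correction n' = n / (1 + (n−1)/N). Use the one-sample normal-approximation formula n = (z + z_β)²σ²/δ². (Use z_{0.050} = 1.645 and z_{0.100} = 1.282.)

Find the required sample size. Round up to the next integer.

n = (z_α + z_β)² · σ² / δ²
  = (1.645 + 1.282)² · 20² / 2.9²
  = 8.5673 · 400 / 8.41
  = 407.48
Finite-population correction (N = 1698): 407.48 / (1 + (407.48 − 1)/1698) = 328.78.
Round up → n = 329.

n = 329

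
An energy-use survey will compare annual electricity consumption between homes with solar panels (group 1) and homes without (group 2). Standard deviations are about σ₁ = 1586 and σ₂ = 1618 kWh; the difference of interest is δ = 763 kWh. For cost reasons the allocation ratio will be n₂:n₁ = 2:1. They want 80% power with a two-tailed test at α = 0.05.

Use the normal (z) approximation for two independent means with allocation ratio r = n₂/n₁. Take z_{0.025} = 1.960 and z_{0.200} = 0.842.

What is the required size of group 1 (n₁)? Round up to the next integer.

n₁ = 52

n₁ = (z_{α/2} + z_β)² · (σ₁² + σ₂²/r) / δ²
   = (1.960 + 0.842)² · (1586² + 1618²/2) / 763²
   = 7.8512 · (2515396 + 1308962) / 582169
   = 7.8512 · 3824358 / 582169
   = 51.58
Round up → n₁ = 52; n₂ = r·n₁ = 2 × 52 = 104.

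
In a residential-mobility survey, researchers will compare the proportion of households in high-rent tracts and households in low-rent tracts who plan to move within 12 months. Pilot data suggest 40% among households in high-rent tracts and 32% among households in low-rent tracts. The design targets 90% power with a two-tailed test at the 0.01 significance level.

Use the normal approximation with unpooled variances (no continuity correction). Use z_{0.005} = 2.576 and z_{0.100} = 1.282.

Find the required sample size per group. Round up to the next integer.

n = (z_{α/2} + z_β)² · [p₁(1−p₁) + p₂(1−p₂)] / (p₁ − p₂)²
  = (2.576 + 1.282)² · (0.40·0.60 + 0.32·0.68) / (0.08)²
  = (3.858)² · (0.2400 + 0.2176) / 0.0064
  = 14.8842 · 0.4576 / 0.0064
  = 1064.22
Round up → n = 1065 per group.

n = 1065 per group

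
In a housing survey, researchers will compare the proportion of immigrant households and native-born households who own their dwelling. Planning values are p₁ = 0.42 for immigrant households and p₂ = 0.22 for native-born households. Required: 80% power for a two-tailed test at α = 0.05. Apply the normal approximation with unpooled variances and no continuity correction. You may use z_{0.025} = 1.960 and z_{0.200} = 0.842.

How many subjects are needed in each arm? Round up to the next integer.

n = (z_{α/2} + z_β)² · [p₁(1−p₁) + p₂(1−p₂)] / (p₁ − p₂)²
  = (1.960 + 0.842)² · (0.42·0.58 + 0.22·0.78) / (0.20)²
  = (2.802)² · (0.2436 + 0.1716) / 0.0400
  = 7.8512 · 0.4152 / 0.0400
  = 81.50
Round up → n = 82 per group.

n = 82 per group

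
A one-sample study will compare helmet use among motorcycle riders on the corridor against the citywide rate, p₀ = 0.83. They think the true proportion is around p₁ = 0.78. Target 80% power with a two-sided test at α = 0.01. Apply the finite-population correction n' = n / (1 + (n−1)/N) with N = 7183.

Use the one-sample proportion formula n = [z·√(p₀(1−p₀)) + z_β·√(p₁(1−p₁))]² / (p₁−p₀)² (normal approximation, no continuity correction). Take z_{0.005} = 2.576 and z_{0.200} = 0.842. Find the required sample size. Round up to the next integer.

n = [z_{α/2}·√(p₀q₀) + z_β·√(p₁q₁)]² / (p₁ − p₀)²
  = [2.576·√(0.83·0.17) + 0.842·√(0.78·0.22)]² / (-0.05)²
  = [2.576·0.3756 + 0.842·0.4142]² / 0.0025
  = [1.3164]² / 0.0025
  = 693.19
Finite-population correction (N = 7183): 693.19 / (1 + (693.19 − 1)/7183) = 632.26.
Round up → n = 633.

n = 633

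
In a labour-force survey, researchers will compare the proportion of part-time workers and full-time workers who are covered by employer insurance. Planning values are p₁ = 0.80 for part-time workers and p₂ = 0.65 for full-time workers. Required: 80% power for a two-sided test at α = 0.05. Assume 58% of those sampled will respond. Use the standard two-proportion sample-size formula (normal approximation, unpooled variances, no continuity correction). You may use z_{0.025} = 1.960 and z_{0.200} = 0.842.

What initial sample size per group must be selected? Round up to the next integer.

n = (z_{α/2} + z_β)² · [p₁(1−p₁) + p₂(1−p₂)] / (p₁ − p₂)²
  = (1.960 + 0.842)² · (0.80·0.20 + 0.65·0.35) / (0.15)²
  = (2.802)² · (0.1600 + 0.2275) / 0.0225
  = 7.8512 · 0.3875 / 0.0225
  = 135.22
Adjust for 58% response: 135.22 / 0.58 = 233.13.
Round up → n = 234 per group.

n = 234 per group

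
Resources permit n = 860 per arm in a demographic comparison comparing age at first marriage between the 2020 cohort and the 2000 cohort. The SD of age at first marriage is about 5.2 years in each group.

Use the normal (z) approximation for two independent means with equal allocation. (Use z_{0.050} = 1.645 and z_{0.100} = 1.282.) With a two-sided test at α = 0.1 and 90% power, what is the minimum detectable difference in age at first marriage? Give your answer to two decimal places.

δ = (z_{α/2} + z_β) · √((σ₁²+σ₂²)/n)
  = (1.645 + 1.282) · √(54.08/860)
  = 2.927 · √0.06288
  = 2.927 · 0.2508
  = 0.7340

Minimum detectable difference ≈ 0.73 years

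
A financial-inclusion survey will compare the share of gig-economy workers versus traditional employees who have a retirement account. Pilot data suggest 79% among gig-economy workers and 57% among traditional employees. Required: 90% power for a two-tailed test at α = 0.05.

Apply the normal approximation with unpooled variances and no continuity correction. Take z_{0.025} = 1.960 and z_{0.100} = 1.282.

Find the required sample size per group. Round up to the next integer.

n = (z_{α/2} + z_β)² · [p₁(1−p₁) + p₂(1−p₂)] / (p₁ − p₂)²
  = (1.960 + 1.282)² · (0.79·0.21 + 0.57·0.43) / (0.22)²
  = (3.242)² · (0.1659 + 0.2451) / 0.0484
  = 10.5106 · 0.4110 / 0.0484
  = 89.25
Round up → n = 90 per group.

n = 90 per group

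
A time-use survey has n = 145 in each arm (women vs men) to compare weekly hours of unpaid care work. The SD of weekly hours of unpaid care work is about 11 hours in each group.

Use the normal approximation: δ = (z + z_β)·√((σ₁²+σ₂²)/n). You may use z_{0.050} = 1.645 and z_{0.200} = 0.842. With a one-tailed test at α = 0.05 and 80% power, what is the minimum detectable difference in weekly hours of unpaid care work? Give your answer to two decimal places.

δ = (z_α + z_β) · √((σ₁²+σ₂²)/n)
  = (1.645 + 0.842) · √(242/145)
  = 2.487 · √1.669
  = 2.487 · 1.2919
  = 3.2129

Minimum detectable difference ≈ 3.21 hours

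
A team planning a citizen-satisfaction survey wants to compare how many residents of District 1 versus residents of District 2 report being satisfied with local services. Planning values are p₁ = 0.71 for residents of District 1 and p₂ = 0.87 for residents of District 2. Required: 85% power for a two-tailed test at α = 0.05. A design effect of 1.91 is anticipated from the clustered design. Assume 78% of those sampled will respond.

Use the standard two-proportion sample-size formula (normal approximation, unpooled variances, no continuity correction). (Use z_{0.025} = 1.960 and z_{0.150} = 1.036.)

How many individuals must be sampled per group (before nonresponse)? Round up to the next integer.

n = 274 per group

n = (z_{α/2} + z_β)² · [p₁(1−p₁) + p₂(1−p₂)] / (p₁ − p₂)²
  = (1.960 + 1.036)² · (0.71·0.29 + 0.87·0.13) / (-0.16)²
  = (2.996)² · (0.2059 + 0.1131) / 0.0256
  = 8.9760 · 0.3190 / 0.0256
  = 111.85
Design effect: 1.91 × 111.85 = 213.63.
Adjust for 78% response: 213.63 / 0.78 = 273.89.
Round up → n = 274 per group.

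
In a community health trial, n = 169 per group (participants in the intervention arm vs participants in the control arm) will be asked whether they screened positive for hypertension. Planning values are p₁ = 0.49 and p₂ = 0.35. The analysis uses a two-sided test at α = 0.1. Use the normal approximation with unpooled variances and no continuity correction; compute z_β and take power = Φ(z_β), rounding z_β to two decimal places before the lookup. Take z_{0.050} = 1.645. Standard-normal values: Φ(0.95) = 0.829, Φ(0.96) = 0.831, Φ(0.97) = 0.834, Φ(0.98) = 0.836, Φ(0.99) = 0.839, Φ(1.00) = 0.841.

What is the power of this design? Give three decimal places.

Power ≈ 0.839

z_β = |p₁−p₂|·√(n/[p₁q₁+p₂q₂]) − z_{α/2}
    = 0.14 · √(169/0.4774) − 1.645
    = 0.14 · 18.8149 − 1.645
    = 2.6341 − 1.645 = 0.9891 → 0.99
Power = Φ(0.99) = 0.839.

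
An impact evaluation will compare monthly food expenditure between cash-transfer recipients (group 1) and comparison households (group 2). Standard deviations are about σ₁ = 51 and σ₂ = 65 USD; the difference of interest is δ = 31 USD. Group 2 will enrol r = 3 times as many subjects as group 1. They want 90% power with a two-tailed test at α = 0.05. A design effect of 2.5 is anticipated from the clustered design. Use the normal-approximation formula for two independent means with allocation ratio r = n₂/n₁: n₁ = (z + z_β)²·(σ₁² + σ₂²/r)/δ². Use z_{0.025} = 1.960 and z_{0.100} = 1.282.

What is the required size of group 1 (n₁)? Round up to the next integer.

n₁ = (z_{α/2} + z_β)² · (σ₁² + σ₂²/r) / δ²
   = (1.960 + 1.282)² · (51² + 65²/3) / 31²
   = 10.5106 · (2601 + 1408.3) / 961
   = 10.5106 · 4009.3 / 961
   = 43.85
Design effect: 2.5 × 43.85 = 109.63.
Round up → n₁ = 110; n₂ = r·n₁ = 3 × 110 = 330.

n₁ = 110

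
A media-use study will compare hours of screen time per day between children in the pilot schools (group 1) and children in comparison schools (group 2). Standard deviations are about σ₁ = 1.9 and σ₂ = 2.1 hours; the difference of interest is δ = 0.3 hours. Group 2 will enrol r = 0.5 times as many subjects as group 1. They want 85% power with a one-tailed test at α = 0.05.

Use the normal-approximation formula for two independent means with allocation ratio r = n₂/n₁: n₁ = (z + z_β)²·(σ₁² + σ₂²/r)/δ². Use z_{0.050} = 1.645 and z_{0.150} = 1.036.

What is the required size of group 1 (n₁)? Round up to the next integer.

n₁ = (z_α + z_β)² · (σ₁² + σ₂²/r) / δ²
   = (1.645 + 1.036)² · (1.9² + 2.1²/0.5) / 0.3²
   = 7.1878 · (3.61 + 8.82) / 0.09
   = 7.1878 · 12.43 / 0.09
   = 992.71
Round up → n₁ = 993; n₂ = r·n₁ = 0.5 × 993 = 497.

n₁ = 993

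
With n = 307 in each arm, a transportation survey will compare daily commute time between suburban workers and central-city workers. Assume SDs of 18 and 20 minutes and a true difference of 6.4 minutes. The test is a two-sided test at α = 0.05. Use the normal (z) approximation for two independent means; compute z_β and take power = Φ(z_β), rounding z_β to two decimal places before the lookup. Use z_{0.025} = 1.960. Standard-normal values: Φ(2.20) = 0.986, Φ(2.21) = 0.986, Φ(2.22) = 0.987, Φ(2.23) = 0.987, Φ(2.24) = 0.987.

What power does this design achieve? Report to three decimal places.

z_β = δ·√(n/(σ₁²+σ₂²)) − z_{α/2}
    = 6.4 · √(307/724) − 1.960
    = 6.4 · 0.65118 − 1.960
    = 4.1675 − 1.960 = 2.2075 → 2.21
Power = Φ(2.21) = 0.986.

Power ≈ 0.986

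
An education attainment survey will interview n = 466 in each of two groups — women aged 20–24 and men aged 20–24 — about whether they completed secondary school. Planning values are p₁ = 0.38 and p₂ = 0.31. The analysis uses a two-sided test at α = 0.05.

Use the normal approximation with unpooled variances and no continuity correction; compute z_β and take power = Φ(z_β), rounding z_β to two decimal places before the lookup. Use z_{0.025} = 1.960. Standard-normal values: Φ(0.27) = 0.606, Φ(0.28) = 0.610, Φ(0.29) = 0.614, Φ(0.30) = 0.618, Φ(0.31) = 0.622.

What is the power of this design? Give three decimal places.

Power ≈ 0.614

z_β = |p₁−p₂|·√(n/[p₁q₁+p₂q₂]) − z_{α/2}
    = 0.07 · √(466/0.4495) − 1.960
    = 0.07 · 32.1979 − 1.960
    = 2.2539 − 1.960 = 0.2939 → 0.29
Power = Φ(0.29) = 0.614.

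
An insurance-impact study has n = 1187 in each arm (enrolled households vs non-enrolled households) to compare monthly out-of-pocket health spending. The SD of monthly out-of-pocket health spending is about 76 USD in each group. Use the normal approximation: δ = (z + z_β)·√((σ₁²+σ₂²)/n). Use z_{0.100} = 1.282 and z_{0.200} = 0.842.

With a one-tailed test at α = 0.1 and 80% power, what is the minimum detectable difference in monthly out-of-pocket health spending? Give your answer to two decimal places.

Minimum detectable difference ≈ 6.63 USD

δ = (z_α + z_β) · √((σ₁²+σ₂²)/n)
  = (1.282 + 0.842) · √(11552/1187)
  = 2.124 · √9.7321
  = 2.124 · 3.1196
  = 6.6261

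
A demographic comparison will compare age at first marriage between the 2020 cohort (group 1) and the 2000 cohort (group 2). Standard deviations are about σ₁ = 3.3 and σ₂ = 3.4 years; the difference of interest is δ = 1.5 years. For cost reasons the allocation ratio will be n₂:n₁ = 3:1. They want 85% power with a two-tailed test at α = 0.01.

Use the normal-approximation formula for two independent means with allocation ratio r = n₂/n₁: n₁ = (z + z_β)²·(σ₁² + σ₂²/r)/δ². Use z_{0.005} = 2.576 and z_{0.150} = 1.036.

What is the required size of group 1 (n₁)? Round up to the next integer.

n₁ = (z_{α/2} + z_β)² · (σ₁² + σ₂²/r) / δ²
   = (2.576 + 1.036)² · (3.3² + 3.4²/3) / 1.5²
   = 13.0465 · (10.89 + 3.8533) / 2.25
   = 13.0465 · 14.7433 / 2.25
   = 85.49
Round up → n₁ = 86; n₂ = r·n₁ = 3 × 86 = 258.

n₁ = 86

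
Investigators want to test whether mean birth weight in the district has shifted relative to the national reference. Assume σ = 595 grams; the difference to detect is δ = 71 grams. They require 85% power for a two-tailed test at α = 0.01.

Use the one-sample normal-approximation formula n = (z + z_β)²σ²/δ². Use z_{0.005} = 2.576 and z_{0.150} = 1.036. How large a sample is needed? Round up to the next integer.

n = 917

n = (z_{α/2} + z_β)² · σ² / δ²
  = (2.576 + 1.036)² · 595² / 71²
  = 13.0465 · 354025 / 5041
  = 916.25
Round up → n = 917.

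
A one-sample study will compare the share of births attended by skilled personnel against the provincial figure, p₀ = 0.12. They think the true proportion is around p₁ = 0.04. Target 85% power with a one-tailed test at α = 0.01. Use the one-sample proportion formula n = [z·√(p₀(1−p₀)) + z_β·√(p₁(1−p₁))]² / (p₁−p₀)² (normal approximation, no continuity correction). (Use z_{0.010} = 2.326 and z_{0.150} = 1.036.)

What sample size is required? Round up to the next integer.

n = 144

n = [z_α·√(p₀q₀) + z_β·√(p₁q₁)]² / (p₁ − p₀)²
  = [2.326·√(0.12·0.88) + 1.036·√(0.04·0.96)]² / (-0.08)²
  = [2.326·0.3250 + 1.036·0.1960]² / 0.0064
  = [0.9589]² / 0.0064
  = 143.66
Round up → n = 144.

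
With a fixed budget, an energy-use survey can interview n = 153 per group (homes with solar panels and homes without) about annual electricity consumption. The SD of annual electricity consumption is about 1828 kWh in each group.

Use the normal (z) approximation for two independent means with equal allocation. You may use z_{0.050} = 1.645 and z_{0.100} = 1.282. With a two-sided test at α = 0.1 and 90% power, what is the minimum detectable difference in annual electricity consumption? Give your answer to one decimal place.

Minimum detectable difference ≈ 611.7 kWh

δ = (z_{α/2} + z_β) · √((σ₁²+σ₂²)/n)
  = (1.645 + 1.282) · √(6683168/153)
  = 2.927 · √43680.8
  = 2.927 · 208.9996
  = 611.7419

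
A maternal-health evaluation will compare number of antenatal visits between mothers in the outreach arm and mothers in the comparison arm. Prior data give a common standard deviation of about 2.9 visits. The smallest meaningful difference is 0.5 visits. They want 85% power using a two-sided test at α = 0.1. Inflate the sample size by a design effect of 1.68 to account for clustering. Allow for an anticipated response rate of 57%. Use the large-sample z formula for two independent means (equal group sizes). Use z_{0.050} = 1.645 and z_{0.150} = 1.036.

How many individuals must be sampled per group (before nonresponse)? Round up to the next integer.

n = (z_{α/2} + z_β)² · (σ₁² + σ₂²) / δ²
  = (1.645 + 1.036)² · (2·2.9² = 16.82) / 0.5²
  = 7.1878 · 16.82 / 0.25
  = 483.59
Design effect: 1.68 × 483.59 = 812.44.
Adjust for 57% response: 812.44 / 0.57 = 1425.33.
Round up → n = 1426 per group.

n = 1426 per group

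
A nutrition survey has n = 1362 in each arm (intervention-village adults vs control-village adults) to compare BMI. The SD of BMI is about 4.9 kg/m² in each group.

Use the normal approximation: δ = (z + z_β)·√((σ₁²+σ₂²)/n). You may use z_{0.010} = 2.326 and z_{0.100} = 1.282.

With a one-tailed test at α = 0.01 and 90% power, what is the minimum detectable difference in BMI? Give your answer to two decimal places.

Minimum detectable difference ≈ 0.68 kg/m²

δ = (z_α + z_β) · √((σ₁²+σ₂²)/n)
  = (2.326 + 1.282) · √(48.02/1362)
  = 3.608 · √0.03526
  = 3.608 · 0.1878
  = 0.6775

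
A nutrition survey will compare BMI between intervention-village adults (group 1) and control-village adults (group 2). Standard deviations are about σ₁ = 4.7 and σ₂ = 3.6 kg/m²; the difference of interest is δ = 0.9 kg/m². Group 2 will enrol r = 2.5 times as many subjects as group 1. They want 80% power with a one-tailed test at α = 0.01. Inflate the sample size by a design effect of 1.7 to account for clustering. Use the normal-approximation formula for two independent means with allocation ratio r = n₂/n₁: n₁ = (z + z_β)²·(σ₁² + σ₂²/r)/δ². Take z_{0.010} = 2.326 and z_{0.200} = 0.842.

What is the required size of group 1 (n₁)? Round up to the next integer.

n₁ = (z_α + z_β)² · (σ₁² + σ₂²/r) / δ²
   = (2.326 + 0.842)² · (4.7² + 3.6²/2.5) / 0.9²
   = 10.0362 · (22.09 + 5.184) / 0.81
   = 10.0362 · 27.274 / 0.81
   = 337.94
Design effect: 1.7 × 337.94 = 574.49.
Round up → n₁ = 575; n₂ = r·n₁ = 2.5 × 575 = 1438.

n₁ = 575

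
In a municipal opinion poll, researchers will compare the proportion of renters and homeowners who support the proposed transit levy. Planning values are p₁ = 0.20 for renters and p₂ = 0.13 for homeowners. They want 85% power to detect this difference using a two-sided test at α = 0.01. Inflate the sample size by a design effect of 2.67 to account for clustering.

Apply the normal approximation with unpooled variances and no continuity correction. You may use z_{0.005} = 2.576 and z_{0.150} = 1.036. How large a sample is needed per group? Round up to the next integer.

n = (z_{α/2} + z_β)² · [p₁(1−p₁) + p₂(1−p₂)] / (p₁ − p₂)²
  = (2.576 + 1.036)² · (0.20·0.80 + 0.13·0.87) / (0.07)²
  = (3.612)² · (0.1600 + 0.1131) / 0.0049
  = 13.0465 · 0.2731 / 0.0049
  = 727.15
Design effect: 2.67 × 727.15 = 1941.48.
Round up → n = 1942 per group.

n = 1942 per group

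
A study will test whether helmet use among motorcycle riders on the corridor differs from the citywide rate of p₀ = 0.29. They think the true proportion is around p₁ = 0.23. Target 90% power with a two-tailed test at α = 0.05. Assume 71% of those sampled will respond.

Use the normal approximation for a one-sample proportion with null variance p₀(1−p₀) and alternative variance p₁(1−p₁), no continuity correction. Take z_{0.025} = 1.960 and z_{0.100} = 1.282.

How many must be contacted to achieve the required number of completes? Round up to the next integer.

n = 799

n = [z_{α/2}·√(p₀q₀) + z_β·√(p₁q₁)]² / (p₁ − p₀)²
  = [1.960·√(0.29·0.71) + 1.282·√(0.23·0.77)]² / (-0.06)²
  = [1.960·0.4538 + 1.282·0.4208]² / 0.0036
  = [1.4289]² / 0.0036
  = 567.14
Adjust for 71% response: 567.14 / 0.71 = 798.79.
Round up → n = 799.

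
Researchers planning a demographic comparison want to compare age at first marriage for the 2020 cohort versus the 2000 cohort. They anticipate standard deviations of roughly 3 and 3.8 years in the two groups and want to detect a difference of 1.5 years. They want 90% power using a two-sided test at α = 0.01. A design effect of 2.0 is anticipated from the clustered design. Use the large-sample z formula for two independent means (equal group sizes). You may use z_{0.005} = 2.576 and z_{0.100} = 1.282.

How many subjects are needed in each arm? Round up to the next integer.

n = 311 per group

n = (z_{α/2} + z_β)² · (σ₁² + σ₂²) / δ²
  = (2.576 + 1.282)² · (3² + 3.8² = 23.44) / 1.5²
  = 14.8842 · 23.44 / 2.25
  = 155.06
Design effect: 2.0 × 155.06 = 310.12.
Round up → n = 311 per group.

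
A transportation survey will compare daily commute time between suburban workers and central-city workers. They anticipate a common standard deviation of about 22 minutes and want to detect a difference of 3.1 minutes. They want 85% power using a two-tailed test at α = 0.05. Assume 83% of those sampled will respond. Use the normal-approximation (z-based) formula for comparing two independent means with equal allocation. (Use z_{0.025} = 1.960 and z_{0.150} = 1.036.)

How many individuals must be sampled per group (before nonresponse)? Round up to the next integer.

n = (z_{α/2} + z_β)² · (σ₁² + σ₂²) / δ²
  = (1.960 + 1.036)² · (2·22² = 968) / 3.1²
  = 8.9760 · 968 / 9.61
  = 904.14
Adjust for 83% response: 904.14 / 0.83 = 1089.33.
Round up → n = 1090 per group.

n = 1090 per group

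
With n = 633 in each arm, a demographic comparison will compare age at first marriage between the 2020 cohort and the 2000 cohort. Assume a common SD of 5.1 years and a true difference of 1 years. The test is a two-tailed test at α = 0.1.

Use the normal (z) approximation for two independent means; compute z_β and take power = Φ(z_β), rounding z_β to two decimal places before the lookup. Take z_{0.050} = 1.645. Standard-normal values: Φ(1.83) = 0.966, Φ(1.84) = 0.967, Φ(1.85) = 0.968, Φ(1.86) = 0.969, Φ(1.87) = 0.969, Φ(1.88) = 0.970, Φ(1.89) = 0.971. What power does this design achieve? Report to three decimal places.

Power ≈ 0.967

z_β = δ·√(n/(σ₁²+σ₂²)) − z_{α/2}
    = 1 · √(633/52.02) − 1.645
    = 1 · 3.48832 − 1.645
    = 3.4883 − 1.645 = 1.8433 → 1.84
Power = Φ(1.84) = 0.967.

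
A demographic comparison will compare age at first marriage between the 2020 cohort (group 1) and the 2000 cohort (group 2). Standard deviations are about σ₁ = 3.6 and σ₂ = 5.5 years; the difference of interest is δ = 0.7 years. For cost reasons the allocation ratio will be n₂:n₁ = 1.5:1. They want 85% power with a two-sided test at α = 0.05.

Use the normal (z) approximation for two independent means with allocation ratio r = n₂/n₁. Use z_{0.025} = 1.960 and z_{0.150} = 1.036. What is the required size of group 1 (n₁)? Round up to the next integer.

n₁ = 607

n₁ = (z_{α/2} + z_β)² · (σ₁² + σ₂²/r) / δ²
   = (1.960 + 1.036)² · (3.6² + 5.5²/1.5) / 0.7²
   = 8.9760 · (12.96 + 20.1667) / 0.49
   = 8.9760 · 33.1267 / 0.49
   = 606.83
Round up → n₁ = 607; n₂ = r·n₁ = 1.5 × 607 = 911.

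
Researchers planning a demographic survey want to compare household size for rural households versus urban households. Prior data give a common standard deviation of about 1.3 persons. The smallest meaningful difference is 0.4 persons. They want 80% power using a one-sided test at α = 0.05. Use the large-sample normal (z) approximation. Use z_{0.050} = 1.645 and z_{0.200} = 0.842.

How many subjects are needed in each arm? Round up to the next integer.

n = 131 per group

n = (z_α + z_β)² · (σ₁² + σ₂²) / δ²
  = (1.645 + 0.842)² · (2·1.3² = 3.38) / 0.4²
  = 6.1852 · 3.38 / 0.16
  = 130.66
Round up → n = 131 per group.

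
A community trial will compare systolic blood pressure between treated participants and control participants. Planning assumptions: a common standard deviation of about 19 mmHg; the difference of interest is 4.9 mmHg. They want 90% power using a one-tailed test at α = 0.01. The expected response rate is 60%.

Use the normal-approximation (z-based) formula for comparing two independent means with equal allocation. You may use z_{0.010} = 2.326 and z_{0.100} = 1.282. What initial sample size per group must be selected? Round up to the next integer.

n = (z_α + z_β)² · (σ₁² + σ₂²) / δ²
  = (2.326 + 1.282)² · (2·19² = 722) / 4.9²
  = 13.0177 · 722 / 24.01
  = 391.45
Adjust for 60% response: 391.45 / 0.60 = 652.42.
Round up → n = 653 per group.

n = 653 per group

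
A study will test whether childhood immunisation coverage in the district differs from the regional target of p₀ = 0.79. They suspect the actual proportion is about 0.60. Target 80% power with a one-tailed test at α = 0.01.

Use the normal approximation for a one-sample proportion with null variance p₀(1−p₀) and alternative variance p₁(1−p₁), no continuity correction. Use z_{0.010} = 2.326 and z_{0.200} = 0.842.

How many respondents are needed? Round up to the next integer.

n = [z_α·√(p₀q₀) + z_β·√(p₁q₁)]² / (p₁ − p₀)²
  = [2.326·√(0.79·0.21) + 0.842·√(0.60·0.40)]² / (-0.19)²
  = [2.326·0.4073 + 0.842·0.4899]² / 0.0361
  = [1.3599]² / 0.0361
  = 51.23
Round up → n = 52.

n = 52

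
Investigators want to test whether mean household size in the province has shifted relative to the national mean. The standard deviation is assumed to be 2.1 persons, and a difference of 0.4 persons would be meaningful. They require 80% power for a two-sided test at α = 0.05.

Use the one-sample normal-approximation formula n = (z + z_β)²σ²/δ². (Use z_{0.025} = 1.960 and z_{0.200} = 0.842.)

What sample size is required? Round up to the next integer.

n = 217

n = (z_{α/2} + z_β)² · σ² / δ²
  = (1.960 + 0.842)² · 2.1² / 0.4²
  = 7.8512 · 4.41 / 0.16
  = 216.40
Round up → n = 217.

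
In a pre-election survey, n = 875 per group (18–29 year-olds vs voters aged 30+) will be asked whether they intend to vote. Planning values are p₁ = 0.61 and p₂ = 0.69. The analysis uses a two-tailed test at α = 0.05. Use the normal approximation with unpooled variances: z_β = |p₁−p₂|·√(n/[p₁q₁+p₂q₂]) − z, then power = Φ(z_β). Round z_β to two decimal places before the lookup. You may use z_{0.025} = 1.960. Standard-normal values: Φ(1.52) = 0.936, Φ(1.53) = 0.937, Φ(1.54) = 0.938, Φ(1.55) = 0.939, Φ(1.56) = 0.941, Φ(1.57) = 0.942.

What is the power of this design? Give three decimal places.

z_β = |p₁−p₂|·√(n/[p₁q₁+p₂q₂]) − z_{α/2}
    = 0.08 · √(875/0.4518) − 1.960
    = 0.08 · 44.0079 − 1.960
    = 3.5206 − 1.960 = 1.5606 → 1.56
Power = Φ(1.56) = 0.941.

Power ≈ 0.941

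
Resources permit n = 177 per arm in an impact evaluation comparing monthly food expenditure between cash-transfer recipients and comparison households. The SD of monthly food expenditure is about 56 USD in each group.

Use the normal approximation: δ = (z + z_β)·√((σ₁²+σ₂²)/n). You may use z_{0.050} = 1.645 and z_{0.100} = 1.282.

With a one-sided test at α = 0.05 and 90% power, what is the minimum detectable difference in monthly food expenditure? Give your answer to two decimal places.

Minimum detectable difference ≈ 17.42 USD

δ = (z_α + z_β) · √((σ₁²+σ₂²)/n)
  = (1.645 + 1.282) · √(6272/177)
  = 2.927 · √35.435
  = 2.927 · 5.9527
  = 17.4236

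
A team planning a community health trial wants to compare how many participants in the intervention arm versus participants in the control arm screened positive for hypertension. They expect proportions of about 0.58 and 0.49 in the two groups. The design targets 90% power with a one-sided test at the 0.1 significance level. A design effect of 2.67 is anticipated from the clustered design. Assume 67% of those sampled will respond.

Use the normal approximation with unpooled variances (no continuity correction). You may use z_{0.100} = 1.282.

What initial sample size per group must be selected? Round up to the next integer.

n = 1597 per group

n = (z_α + z_β)² · [p₁(1−p₁) + p₂(1−p₂)] / (p₁ − p₂)²
  = (1.282 + 1.282)² · (0.58·0.42 + 0.49·0.51) / (0.09)²
  = (2.564)² · (0.2436 + 0.2499) / 0.0081
  = 6.5741 · 0.4935 / 0.0081
  = 400.53
Design effect: 2.67 × 400.53 = 1069.42.
Adjust for 67% response: 1069.42 / 0.67 = 1596.15.
Round up → n = 1597 per group.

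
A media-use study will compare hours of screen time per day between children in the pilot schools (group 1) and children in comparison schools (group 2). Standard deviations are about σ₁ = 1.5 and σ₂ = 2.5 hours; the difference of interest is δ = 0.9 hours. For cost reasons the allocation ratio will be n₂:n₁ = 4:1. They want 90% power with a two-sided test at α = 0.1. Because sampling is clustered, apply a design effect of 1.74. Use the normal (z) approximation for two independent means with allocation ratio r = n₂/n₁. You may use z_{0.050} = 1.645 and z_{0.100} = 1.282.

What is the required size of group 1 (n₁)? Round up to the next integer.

n₁ = (z_{α/2} + z_β)² · (σ₁² + σ₂²/r) / δ²
   = (1.645 + 1.282)² · (1.5² + 2.5²/4) / 0.9²
   = 8.5673 · (2.25 + 1.5625) / 0.81
   = 8.5673 · 3.8125 / 0.81
   = 40.32
Design effect: 1.74 × 40.32 = 70.16.
Round up → n₁ = 71; n₂ = r·n₁ = 4 × 71 = 284.

n₁ = 71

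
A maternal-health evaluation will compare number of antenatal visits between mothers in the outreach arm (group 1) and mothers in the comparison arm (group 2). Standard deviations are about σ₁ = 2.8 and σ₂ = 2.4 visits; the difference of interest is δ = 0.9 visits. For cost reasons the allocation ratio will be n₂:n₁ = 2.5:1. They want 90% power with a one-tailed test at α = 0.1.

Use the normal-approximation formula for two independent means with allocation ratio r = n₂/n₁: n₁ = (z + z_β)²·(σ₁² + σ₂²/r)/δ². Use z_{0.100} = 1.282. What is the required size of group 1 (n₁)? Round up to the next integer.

n₁ = 83

n₁ = (z_α + z_β)² · (σ₁² + σ₂²/r) / δ²
   = (1.282 + 1.282)² · (2.8² + 2.4²/2.5) / 0.9²
   = 6.5741 · (7.84 + 2.304) / 0.81
   = 6.5741 · 10.144 / 0.81
   = 82.33
Round up → n₁ = 83; n₂ = r·n₁ = 2.5 × 83 = 208.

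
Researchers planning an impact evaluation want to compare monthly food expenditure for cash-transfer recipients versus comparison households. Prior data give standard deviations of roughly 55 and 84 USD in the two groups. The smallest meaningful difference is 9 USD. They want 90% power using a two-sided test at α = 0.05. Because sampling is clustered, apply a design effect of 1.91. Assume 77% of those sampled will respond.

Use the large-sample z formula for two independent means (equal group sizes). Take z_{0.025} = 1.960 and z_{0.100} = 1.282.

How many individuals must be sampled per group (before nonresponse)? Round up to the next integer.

n = 3245 per group

n = (z_{α/2} + z_β)² · (σ₁² + σ₂²) / δ²
  = (1.960 + 1.282)² · (55² + 84² = 10081) / 9²
  = 10.5106 · 10081 / 81
  = 1308.11
Design effect: 1.91 × 1308.11 = 2498.49.
Adjust for 77% response: 2498.49 / 0.77 = 3244.79.
Round up → n = 3245 per group.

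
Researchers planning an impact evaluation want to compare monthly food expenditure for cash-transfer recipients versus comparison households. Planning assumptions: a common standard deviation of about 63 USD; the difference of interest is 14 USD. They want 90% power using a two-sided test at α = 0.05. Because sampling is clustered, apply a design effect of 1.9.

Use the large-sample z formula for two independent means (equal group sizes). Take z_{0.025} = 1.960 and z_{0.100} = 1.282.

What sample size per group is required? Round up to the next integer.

n = (z_{α/2} + z_β)² · (σ₁² + σ₂²) / δ²
  = (1.960 + 1.282)² · (2·63² = 7938) / 14²
  = 10.5106 · 7938 / 196
  = 425.68
Design effect: 1.9 × 425.68 = 808.79.
Round up → n = 809 per group.

n = 809 per group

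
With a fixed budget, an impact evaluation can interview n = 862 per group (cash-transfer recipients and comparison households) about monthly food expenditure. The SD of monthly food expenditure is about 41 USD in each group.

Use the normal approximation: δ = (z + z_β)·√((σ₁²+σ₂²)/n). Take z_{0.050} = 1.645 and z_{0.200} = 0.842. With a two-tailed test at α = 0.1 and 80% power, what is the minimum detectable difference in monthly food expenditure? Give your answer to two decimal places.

δ = (z_{α/2} + z_β) · √((σ₁²+σ₂²)/n)
  = (1.645 + 0.842) · √(3362/862)
  = 2.487 · √3.9002
  = 2.487 · 1.9749
  = 4.9116

Minimum detectable difference ≈ 4.91 USD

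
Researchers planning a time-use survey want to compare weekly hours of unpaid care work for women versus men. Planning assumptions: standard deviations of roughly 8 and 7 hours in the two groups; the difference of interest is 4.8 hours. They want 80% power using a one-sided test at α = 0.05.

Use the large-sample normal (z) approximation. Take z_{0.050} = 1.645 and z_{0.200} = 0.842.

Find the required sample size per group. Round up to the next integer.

n = (z_α + z_β)² · (σ₁² + σ₂²) / δ²
  = (1.645 + 0.842)² · (8² + 7² = 113) / 4.8²
  = 6.1852 · 113 / 23.04
  = 30.34
Round up → n = 31 per group.

n = 31 per group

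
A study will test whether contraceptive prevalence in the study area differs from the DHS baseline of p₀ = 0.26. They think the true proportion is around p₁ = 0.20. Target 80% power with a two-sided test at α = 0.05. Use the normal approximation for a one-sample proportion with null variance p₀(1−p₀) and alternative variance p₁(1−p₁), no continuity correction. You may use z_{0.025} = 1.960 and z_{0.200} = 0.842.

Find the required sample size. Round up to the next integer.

n = [z_{α/2}·√(p₀q₀) + z_β·√(p₁q₁)]² / (p₁ − p₀)²
  = [1.960·√(0.26·0.74) + 0.842·√(0.20·0.80)]² / (-0.06)²
  = [1.960·0.4386 + 0.842·0.4000]² / 0.0036
  = [1.1965]² / 0.0036
  = 397.69
Round up → n = 398.

n = 398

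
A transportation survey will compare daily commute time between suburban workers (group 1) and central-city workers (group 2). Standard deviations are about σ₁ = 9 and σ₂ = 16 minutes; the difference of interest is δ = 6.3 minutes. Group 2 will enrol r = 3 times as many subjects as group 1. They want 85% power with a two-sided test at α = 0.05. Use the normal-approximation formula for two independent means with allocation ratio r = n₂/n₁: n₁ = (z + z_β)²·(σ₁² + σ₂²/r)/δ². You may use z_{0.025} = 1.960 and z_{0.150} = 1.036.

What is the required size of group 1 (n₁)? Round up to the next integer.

n₁ = 38

n₁ = (z_{α/2} + z_β)² · (σ₁² + σ₂²/r) / δ²
   = (1.960 + 1.036)² · (9² + 16²/3) / 6.3²
   = 8.9760 · (81 + 85.3333) / 39.69
   = 8.9760 · 166.3333 / 39.69
   = 37.62
Round up → n₁ = 38; n₂ = r·n₁ = 3 × 38 = 114.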